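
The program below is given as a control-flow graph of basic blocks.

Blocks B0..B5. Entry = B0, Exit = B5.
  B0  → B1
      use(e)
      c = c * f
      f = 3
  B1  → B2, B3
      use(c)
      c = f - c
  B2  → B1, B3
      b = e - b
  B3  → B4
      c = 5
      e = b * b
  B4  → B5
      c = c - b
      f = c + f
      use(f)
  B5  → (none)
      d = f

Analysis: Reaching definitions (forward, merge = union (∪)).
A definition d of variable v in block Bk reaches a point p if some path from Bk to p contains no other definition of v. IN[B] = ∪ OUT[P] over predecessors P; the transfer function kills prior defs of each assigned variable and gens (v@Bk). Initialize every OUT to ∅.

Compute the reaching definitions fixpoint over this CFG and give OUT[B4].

Fixpoint table:
  B0: | IN={} | OUT={c@B0, f@B0}
  B1: | IN={b@B2, c@B0, c@B1, f@B0} | OUT={b@B2, c@B1, f@B0}
  B2: | IN={b@B2, c@B1, f@B0} | OUT={b@B2, c@B1, f@B0}
  B3: | IN={b@B2, c@B1, f@B0} | OUT={b@B2, c@B3, e@B3, f@B0}
  B4: | IN={b@B2, c@B3, e@B3, f@B0} | OUT={b@B2, c@B4, e@B3, f@B4}
  B5: | IN={b@B2, c@B4, e@B3, f@B4} | OUT={b@B2, c@B4, d@B5, e@B3, f@B4}

Merge at B4: IN[B4] = OUT[B3] = {b@B2, c@B3, e@B3, f@B0}
Applying B4's transfer function to that IN value gives OUT[B4] (row B4 above).

Answer: {b@B2, c@B4, e@B3, f@B4}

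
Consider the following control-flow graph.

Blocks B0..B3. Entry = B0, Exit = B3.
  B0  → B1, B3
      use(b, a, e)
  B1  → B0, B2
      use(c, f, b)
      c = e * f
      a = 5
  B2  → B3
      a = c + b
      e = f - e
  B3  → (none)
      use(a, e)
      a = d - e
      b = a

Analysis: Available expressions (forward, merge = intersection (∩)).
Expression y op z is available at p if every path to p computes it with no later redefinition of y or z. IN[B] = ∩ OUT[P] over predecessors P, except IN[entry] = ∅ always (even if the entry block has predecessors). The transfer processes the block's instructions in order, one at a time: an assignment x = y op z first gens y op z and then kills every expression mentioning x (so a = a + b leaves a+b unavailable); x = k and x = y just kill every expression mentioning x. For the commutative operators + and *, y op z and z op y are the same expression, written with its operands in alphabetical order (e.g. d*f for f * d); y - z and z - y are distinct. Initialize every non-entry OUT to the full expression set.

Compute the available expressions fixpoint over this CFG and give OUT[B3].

Per-block solution:
  B0: | IN={} | OUT={}
  B1: | IN={} | OUT={e*f}
  B2: | IN={e*f} | OUT={b+c}
  B3: | IN={} | OUT={d-e}

Merge at B3: IN[B3] = OUT[B0] ∩ OUT[B2] = {}
Applying B3's transfer function to that IN value gives OUT[B3] (row B3 above).

Answer: {d-e}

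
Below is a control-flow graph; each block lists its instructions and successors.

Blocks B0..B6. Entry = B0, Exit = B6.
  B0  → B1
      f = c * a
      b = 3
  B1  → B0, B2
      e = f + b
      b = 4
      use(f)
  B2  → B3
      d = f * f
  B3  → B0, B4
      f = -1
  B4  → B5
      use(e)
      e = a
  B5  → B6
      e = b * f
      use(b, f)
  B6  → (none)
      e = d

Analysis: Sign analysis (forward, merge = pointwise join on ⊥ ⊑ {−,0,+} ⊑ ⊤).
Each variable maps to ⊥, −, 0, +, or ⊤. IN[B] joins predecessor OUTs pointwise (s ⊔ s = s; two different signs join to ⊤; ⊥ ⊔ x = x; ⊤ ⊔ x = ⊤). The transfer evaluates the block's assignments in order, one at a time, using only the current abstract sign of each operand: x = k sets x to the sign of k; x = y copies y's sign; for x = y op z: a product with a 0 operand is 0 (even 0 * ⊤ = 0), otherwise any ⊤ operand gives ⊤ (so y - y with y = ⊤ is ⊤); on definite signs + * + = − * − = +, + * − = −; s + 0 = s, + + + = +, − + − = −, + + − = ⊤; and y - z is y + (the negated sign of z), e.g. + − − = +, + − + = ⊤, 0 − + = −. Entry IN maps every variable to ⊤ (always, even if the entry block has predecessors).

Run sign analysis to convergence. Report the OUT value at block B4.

Fixpoint table:
  B0: | IN=(all ⊤) | OUT={b:+; rest ⊤}
  B1: | IN={b:+; rest ⊤} | OUT={b:+; rest ⊤}
  B2: | IN={b:+; rest ⊤} | OUT={b:+; rest ⊤}
  B3: | IN={b:+; rest ⊤} | OUT={b:+, f:-; rest ⊤}
  B4: | IN={b:+, f:-; rest ⊤} | OUT={b:+, f:-; rest ⊤}
  B5: | IN={b:+, f:-; rest ⊤} | OUT={b:+, e:-, f:-; rest ⊤}
  B6: | IN={b:+, e:-, f:-; rest ⊤} | OUT={b:+, f:-; rest ⊤}

Merge at B4: IN[B4] = OUT[B3] = {a: ⊤, b: +, c: ⊤, d: ⊤, e: ⊤, f: -}
Applying B4's transfer function to that IN value gives OUT[B4] (row B4 above).

Answer: {a: ⊤, b: +, c: ⊤, d: ⊤, e: ⊤, f: -}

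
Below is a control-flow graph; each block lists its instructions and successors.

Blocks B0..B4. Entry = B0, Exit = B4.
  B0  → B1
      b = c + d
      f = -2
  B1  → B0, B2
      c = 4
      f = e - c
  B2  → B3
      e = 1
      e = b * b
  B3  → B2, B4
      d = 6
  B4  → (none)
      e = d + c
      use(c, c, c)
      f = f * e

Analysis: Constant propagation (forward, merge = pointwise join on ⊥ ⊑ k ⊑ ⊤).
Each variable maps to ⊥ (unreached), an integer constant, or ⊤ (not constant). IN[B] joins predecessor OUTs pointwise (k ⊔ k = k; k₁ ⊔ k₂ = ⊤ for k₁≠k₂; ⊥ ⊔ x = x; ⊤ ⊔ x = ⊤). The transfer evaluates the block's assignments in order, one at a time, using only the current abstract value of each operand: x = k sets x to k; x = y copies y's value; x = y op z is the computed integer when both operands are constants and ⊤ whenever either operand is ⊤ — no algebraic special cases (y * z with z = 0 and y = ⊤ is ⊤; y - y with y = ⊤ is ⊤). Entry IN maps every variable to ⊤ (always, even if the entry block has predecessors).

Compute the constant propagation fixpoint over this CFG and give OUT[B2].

Converged values:
  B0: | IN=(all ⊤) | OUT={f:-2; rest ⊤}
  B1: | IN={f:-2; rest ⊤} | OUT={c:4; rest ⊤}
  B2: | IN={c:4; rest ⊤} | OUT={c:4; rest ⊤}
  B3: | IN={c:4; rest ⊤} | OUT={c:4, d:6; rest ⊤}
  B4: | IN={c:4, d:6; rest ⊤} | OUT={c:4, d:6, e:10; rest ⊤}

Merge at B2: IN[B2] = OUT[B1] ⊔ OUT[B3] = {a: ⊤, b: ⊤, c: 4, d: ⊤, e: ⊤, f: ⊤}
Applying B2's transfer function to that IN value gives OUT[B2] (row B2 above).

Answer: {a: ⊤, b: ⊤, c: 4, d: ⊤, e: ⊤, f: ⊤}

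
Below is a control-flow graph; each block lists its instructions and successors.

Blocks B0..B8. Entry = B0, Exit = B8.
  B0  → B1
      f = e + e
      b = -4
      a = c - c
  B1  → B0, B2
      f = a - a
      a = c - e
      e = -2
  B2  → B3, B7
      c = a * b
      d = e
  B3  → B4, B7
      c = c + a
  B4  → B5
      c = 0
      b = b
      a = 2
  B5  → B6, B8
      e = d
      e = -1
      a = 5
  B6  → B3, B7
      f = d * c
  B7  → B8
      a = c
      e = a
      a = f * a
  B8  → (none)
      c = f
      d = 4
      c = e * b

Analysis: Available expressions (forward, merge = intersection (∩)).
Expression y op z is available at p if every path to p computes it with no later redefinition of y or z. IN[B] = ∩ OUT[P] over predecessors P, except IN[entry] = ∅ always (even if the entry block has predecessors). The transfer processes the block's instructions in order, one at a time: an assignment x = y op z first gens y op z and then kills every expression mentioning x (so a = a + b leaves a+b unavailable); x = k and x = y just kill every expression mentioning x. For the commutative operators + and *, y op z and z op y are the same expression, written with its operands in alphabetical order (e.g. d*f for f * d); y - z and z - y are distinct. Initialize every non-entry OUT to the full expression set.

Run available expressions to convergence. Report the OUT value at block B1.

Answer: {c-c}

Derivation:
Per-block solution:
  B0: | IN={} | OUT={c-c, e+e}
  B1: | IN={c-c, e+e} | OUT={c-c}
  B2: | IN={c-c} | OUT={a*b}
  B3: | IN={} | OUT={}
  B4: | IN={} | OUT={}
  B5: | IN={} | OUT={}
  B6: | IN={} | OUT={c*d}
  B7: | IN={} | OUT={}
  B8: | IN={} | OUT={b*e}

Merge at B1: IN[B1] = OUT[B0] = {c-c, e+e}
Applying B1's transfer function to that IN value gives OUT[B1] (row B1 above).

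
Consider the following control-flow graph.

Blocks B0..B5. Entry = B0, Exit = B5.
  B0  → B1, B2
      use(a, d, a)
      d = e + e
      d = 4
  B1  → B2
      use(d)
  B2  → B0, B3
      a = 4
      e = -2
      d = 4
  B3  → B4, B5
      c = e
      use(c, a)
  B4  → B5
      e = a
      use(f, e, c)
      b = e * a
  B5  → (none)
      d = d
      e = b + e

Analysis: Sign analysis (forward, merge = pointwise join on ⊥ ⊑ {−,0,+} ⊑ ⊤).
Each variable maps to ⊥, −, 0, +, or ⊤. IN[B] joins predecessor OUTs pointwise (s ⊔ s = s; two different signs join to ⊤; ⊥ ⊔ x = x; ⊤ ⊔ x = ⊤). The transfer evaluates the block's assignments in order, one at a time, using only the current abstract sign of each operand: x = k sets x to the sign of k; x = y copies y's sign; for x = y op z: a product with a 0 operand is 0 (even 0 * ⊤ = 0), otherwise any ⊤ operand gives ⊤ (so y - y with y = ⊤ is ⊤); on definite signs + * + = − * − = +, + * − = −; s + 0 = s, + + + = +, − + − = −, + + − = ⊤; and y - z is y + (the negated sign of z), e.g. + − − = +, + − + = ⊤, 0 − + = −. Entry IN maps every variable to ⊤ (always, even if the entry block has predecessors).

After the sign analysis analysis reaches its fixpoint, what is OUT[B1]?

Answer: {a: ⊤, b: ⊤, c: ⊤, d: +, e: ⊤, f: ⊤}

Trace:
Converged values:
  B0:  IN=(all ⊤)  OUT={d:+; rest ⊤}
  B1:  IN={d:+; rest ⊤}  OUT={d:+; rest ⊤}
  B2:  IN={d:+; rest ⊤}  OUT={a:+, d:+, e:-; rest ⊤}
  B3:  IN={a:+, d:+, e:-; rest ⊤}  OUT={a:+, c:-, d:+, e:-; rest ⊤}
  B4:  IN={a:+, c:-, d:+, e:-; rest ⊤}  OUT={a:+, b:+, c:-, d:+, e:+; rest ⊤}
  B5:  IN={a:+, c:-, d:+; rest ⊤}  OUT={a:+, c:-, d:+; rest ⊤}

Merge at B1: IN[B1] = OUT[B0] = {a: ⊤, b: ⊤, c: ⊤, d: +, e: ⊤, f: ⊤}
Applying B1's transfer function to that IN value gives OUT[B1] (row B1 above).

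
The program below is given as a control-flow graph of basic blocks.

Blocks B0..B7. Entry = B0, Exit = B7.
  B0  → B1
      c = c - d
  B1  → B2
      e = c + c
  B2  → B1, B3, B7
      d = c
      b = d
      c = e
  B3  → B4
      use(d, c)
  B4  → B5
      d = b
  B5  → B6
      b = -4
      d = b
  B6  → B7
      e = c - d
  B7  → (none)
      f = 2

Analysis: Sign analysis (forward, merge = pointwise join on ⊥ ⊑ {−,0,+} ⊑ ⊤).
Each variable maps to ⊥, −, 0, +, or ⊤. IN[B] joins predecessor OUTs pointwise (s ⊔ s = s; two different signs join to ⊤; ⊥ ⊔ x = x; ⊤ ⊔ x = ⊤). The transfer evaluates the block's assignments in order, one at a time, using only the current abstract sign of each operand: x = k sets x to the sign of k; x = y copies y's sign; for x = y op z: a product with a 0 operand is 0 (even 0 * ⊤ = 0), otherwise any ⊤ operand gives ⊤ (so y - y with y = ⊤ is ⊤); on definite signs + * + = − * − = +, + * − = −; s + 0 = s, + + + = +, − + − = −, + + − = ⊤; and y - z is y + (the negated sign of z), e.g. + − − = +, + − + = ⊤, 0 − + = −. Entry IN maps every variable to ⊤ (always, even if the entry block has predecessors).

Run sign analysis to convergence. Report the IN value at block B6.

Answer: {a: ⊤, b: -, c: ⊤, d: -, e: ⊤, f: ⊤}

Trace:
Fixpoint table:
  B0: | IN=(all ⊤) | OUT=(all ⊤)
  B1: | IN=(all ⊤) | OUT=(all ⊤)
  B2: | IN=(all ⊤) | OUT=(all ⊤)
  B3: | IN=(all ⊤) | OUT=(all ⊤)
  B4: | IN=(all ⊤) | OUT=(all ⊤)
  B5: | IN=(all ⊤) | OUT={b:-, d:-; rest ⊤}
  B6: | IN={b:-, d:-; rest ⊤} | OUT={b:-, d:-; rest ⊤}
  B7: | IN=(all ⊤) | OUT={f:+; rest ⊤}

Merge at B6: IN[B6] = OUT[B5] = {a: ⊤, b: -, c: ⊤, d: -, e: ⊤, f: ⊤}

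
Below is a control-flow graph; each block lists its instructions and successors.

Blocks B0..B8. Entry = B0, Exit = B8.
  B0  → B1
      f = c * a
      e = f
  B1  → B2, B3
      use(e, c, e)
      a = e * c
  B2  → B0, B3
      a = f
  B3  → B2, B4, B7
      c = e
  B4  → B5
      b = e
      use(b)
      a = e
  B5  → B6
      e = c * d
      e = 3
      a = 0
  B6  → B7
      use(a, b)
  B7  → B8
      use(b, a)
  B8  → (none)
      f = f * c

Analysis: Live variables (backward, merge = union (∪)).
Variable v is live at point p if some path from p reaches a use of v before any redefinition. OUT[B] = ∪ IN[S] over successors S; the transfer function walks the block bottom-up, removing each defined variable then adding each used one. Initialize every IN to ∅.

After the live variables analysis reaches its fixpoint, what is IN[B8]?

Fixpoint table:
  B0:  IN={a, b, c, d}  OUT={b, c, d, e, f}
  B1:  IN={b, c, d, e, f}  OUT={a, b, c, d, e, f}
  B2:  IN={b, c, d, e, f}  OUT={a, b, c, d, e, f}
  B3:  IN={a, b, d, e, f}  OUT={a, b, c, d, e, f}
  B4:  IN={c, d, e, f}  OUT={b, c, d, f}
  B5:  IN={b, c, d, f}  OUT={a, b, c, f}
  B6:  IN={a, b, c, f}  OUT={a, b, c, f}
  B7:  IN={a, b, c, f}  OUT={c, f}
  B8:  IN={c, f}  OUT={}

B8 is the boundary node: OUT[B8] = {}
Applying B8's transfer function to that OUT value gives IN[B8] (row B8 above).

Answer: {c, f}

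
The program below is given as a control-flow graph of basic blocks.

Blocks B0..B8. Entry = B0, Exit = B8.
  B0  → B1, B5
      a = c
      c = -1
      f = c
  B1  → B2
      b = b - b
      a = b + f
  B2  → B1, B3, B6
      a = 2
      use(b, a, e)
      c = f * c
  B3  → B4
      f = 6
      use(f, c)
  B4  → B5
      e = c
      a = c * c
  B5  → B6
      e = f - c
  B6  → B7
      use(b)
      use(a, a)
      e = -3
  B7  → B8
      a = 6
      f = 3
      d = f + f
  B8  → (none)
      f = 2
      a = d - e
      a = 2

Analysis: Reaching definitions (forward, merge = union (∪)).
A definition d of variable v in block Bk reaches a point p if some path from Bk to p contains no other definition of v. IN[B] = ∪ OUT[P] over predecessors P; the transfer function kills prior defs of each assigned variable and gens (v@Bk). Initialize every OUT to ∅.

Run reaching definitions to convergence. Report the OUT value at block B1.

Answer: {a@B1, b@B1, c@B0, c@B2, f@B0}

Trace:
Converged values:
  B0:   IN={}   OUT={a@B0, c@B0, f@B0}
  B1:   IN={a@B0, a@B2, b@B1, c@B0, c@B2, f@B0}   OUT={a@B1, b@B1, c@B0, c@B2, f@B0}
  B2:   IN={a@B1, b@B1, c@B0, c@B2, f@B0}   OUT={a@B2, b@B1, c@B2, f@B0}
  B3:   IN={a@B2, b@B1, c@B2, f@B0}   OUT={a@B2, b@B1, c@B2, f@B3}
  B4:   IN={a@B2, b@B1, c@B2, f@B3}   OUT={a@B4, b@B1, c@B2, e@B4, f@B3}
  B5:   IN={a@B0, a@B4, b@B1, c@B0, c@B2, e@B4, f@B0, f@B3}   OUT={a@B0, a@B4, b@B1, c@B0, c@B2, e@B5, f@B0, f@B3}
  B6:   IN={a@B0, a@B2, a@B4, b@B1, c@B0, c@B2, e@B5, f@B0, f@B3}   OUT={a@B0, a@B2, a@B4, b@B1, c@B0, c@B2, e@B6, f@B0, f@B3}
  B7:   IN={a@B0, a@B2, a@B4, b@B1, c@B0, c@B2, e@B6, f@B0, f@B3}   OUT={a@B7, b@B1, c@B0, c@B2, d@B7, e@B6, f@B7}
  B8:   IN={a@B7, b@B1, c@B0, c@B2, d@B7, e@B6, f@B7}   OUT={a@B8, b@B1, c@B0, c@B2, d@B7, e@B6, f@B8}

Merge at B1: IN[B1] = OUT[B0] ⊔ OUT[B2] = {a@B0, a@B2, b@B1, c@B0, c@B2, f@B0}
Applying B1's transfer function to that IN value gives OUT[B1] (row B1 above).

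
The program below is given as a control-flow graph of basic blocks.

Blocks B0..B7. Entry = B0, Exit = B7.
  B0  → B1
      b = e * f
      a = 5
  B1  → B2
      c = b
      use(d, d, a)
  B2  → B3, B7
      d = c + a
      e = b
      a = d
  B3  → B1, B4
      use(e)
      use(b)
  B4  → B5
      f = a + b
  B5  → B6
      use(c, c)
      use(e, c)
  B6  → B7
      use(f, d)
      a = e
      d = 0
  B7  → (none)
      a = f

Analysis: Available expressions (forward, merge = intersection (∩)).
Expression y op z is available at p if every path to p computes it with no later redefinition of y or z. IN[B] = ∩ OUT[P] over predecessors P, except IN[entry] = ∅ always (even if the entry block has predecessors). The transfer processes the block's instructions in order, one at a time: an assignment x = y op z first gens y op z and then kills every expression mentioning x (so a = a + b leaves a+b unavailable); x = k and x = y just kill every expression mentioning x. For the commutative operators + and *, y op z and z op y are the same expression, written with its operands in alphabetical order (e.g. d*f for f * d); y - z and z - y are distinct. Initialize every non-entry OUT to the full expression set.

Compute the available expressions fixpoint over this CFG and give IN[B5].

Answer: {a+b}

Working:
Converged values:
  B0:   IN={}   OUT={e*f}
  B1:   IN={}   OUT={}
  B2:   IN={}   OUT={}
  B3:   IN={}   OUT={}
  B4:   IN={}   OUT={a+b}
  B5:   IN={a+b}   OUT={a+b}
  B6:   IN={a+b}   OUT={}
  B7:   IN={}   OUT={}

Merge at B5: IN[B5] = OUT[B4] = {a+b}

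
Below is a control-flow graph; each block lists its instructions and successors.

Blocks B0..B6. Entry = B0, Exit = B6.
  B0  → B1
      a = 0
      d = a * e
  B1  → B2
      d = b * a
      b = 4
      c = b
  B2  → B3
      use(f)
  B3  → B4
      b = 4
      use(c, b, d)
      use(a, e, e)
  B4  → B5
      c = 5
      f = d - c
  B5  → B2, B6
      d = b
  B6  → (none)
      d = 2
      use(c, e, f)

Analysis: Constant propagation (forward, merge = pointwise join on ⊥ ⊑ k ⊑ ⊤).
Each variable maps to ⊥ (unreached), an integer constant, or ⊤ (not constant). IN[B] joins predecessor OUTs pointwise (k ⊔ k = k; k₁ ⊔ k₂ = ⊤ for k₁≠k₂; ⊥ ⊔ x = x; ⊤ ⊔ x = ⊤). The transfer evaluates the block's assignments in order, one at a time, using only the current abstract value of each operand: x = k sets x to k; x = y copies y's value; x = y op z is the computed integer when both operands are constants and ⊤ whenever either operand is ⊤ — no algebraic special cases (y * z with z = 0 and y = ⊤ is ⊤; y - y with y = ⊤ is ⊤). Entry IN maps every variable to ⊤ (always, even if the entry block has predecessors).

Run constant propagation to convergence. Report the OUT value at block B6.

Fixpoint table:
  B0: | IN=(all ⊤) | OUT={a:0; rest ⊤}
  B1: | IN={a:0; rest ⊤} | OUT={a:0, b:4, c:4; rest ⊤}
  B2: | IN={a:0, b:4; rest ⊤} | OUT={a:0, b:4; rest ⊤}
  B3: | IN={a:0, b:4; rest ⊤} | OUT={a:0, b:4; rest ⊤}
  B4: | IN={a:0, b:4; rest ⊤} | OUT={a:0, b:4, c:5; rest ⊤}
  B5: | IN={a:0, b:4, c:5; rest ⊤} | OUT={a:0, b:4, c:5, d:4; rest ⊤}
  B6: | IN={a:0, b:4, c:5, d:4; rest ⊤} | OUT={a:0, b:4, c:5, d:2; rest ⊤}

Merge at B6: IN[B6] = OUT[B5] = {a: 0, b: 4, c: 5, d: 4, e: ⊤, f: ⊤}
Applying B6's transfer function to that IN value gives OUT[B6] (row B6 above).

Answer: {a: 0, b: 4, c: 5, d: 2, e: ⊤, f: ⊤}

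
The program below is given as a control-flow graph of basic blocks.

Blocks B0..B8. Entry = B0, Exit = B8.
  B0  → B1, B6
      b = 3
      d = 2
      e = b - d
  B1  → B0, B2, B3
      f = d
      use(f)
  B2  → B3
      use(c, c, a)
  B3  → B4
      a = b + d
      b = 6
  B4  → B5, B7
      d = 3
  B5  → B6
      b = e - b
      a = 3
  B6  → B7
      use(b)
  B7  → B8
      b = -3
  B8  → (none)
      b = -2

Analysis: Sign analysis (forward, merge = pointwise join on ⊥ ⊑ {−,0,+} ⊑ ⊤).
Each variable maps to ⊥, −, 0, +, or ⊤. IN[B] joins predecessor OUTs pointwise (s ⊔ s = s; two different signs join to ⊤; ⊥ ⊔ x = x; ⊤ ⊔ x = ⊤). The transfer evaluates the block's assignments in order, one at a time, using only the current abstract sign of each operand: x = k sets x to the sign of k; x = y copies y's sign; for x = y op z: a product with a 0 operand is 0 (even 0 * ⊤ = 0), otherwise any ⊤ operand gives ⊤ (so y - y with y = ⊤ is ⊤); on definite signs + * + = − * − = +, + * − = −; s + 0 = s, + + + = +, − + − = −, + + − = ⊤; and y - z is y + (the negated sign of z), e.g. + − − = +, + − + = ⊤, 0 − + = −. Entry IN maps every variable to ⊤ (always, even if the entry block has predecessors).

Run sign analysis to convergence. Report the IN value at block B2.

Per-block solution:
  B0:   IN=(all ⊤)   OUT={b:+, d:+; rest ⊤}
  B1:   IN={b:+, d:+; rest ⊤}   OUT={b:+, d:+, f:+; rest ⊤}
  B2:   IN={b:+, d:+, f:+; rest ⊤}   OUT={b:+, d:+, f:+; rest ⊤}
  B3:   IN={b:+, d:+, f:+; rest ⊤}   OUT={a:+, b:+, d:+, f:+; rest ⊤}
  B4:   IN={a:+, b:+, d:+, f:+; rest ⊤}   OUT={a:+, b:+, d:+, f:+; rest ⊤}
  B5:   IN={a:+, b:+, d:+, f:+; rest ⊤}   OUT={a:+, d:+, f:+; rest ⊤}
  B6:   IN={d:+; rest ⊤}   OUT={d:+; rest ⊤}
  B7:   IN={d:+; rest ⊤}   OUT={b:-, d:+; rest ⊤}
  B8:   IN={b:-, d:+; rest ⊤}   OUT={b:-, d:+; rest ⊤}

Merge at B2: IN[B2] = OUT[B1] = {a: ⊤, b: +, c: ⊤, d: +, e: ⊤, f: +}

Answer: {a: ⊤, b: +, c: ⊤, d: +, e: ⊤, f: +}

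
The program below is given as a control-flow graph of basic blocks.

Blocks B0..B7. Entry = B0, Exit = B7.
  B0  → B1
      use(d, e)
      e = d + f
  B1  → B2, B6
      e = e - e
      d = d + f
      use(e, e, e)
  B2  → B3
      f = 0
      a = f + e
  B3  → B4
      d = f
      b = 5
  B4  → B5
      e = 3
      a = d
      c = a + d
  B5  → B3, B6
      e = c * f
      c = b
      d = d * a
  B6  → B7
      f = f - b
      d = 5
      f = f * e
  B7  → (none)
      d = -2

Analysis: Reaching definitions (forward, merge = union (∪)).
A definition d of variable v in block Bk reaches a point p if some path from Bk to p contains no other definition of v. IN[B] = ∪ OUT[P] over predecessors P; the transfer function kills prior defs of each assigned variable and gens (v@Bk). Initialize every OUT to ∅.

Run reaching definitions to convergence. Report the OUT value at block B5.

Per-block solution:
  B0:   IN={}   OUT={e@B0}
  B1:   IN={e@B0}   OUT={d@B1, e@B1}
  B2:   IN={d@B1, e@B1}   OUT={a@B2, d@B1, e@B1, f@B2}
  B3:   IN={a@B2, a@B4, b@B3, c@B5, d@B1, d@B5, e@B1, e@B5, f@B2}   OUT={a@B2, a@B4, b@B3, c@B5, d@B3, e@B1, e@B5, f@B2}
  B4:   IN={a@B2, a@B4, b@B3, c@B5, d@B3, e@B1, e@B5, f@B2}   OUT={a@B4, b@B3, c@B4, d@B3, e@B4, f@B2}
  B5:   IN={a@B4, b@B3, c@B4, d@B3, e@B4, f@B2}   OUT={a@B4, b@B3, c@B5, d@B5, e@B5, f@B2}
  B6:   IN={a@B4, b@B3, c@B5, d@B1, d@B5, e@B1, e@B5, f@B2}   OUT={a@B4, b@B3, c@B5, d@B6, e@B1, e@B5, f@B6}
  B7:   IN={a@B4, b@B3, c@B5, d@B6, e@B1, e@B5, f@B6}   OUT={a@B4, b@B3, c@B5, d@B7, e@B1, e@B5, f@B6}

Merge at B5: IN[B5] = OUT[B4] = {a@B4, b@B3, c@B4, d@B3, e@B4, f@B2}
Applying B5's transfer function to that IN value gives OUT[B5] (row B5 above).

Answer: {a@B4, b@B3, c@B5, d@B5, e@B5, f@B2}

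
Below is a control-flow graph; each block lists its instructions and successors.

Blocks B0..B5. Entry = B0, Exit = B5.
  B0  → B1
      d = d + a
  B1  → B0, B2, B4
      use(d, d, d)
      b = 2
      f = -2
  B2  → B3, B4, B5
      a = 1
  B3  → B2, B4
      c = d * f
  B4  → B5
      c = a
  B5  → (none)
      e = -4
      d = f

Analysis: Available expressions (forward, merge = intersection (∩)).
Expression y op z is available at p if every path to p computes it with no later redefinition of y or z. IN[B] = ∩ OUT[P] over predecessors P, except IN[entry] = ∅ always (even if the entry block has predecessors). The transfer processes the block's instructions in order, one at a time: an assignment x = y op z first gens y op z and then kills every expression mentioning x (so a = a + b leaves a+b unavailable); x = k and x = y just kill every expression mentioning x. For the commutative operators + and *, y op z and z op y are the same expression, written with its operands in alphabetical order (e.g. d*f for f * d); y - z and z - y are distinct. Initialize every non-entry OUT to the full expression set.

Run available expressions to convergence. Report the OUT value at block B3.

Answer: {d*f}

Trace:
Per-block solution:
  B0:   IN={}   OUT={}
  B1:   IN={}   OUT={}
  B2:   IN={}   OUT={}
  B3:   IN={}   OUT={d*f}
  B4:   IN={}   OUT={}
  B5:   IN={}   OUT={}

Merge at B3: IN[B3] = OUT[B2] = {}
Applying B3's transfer function to that IN value gives OUT[B3] (row B3 above).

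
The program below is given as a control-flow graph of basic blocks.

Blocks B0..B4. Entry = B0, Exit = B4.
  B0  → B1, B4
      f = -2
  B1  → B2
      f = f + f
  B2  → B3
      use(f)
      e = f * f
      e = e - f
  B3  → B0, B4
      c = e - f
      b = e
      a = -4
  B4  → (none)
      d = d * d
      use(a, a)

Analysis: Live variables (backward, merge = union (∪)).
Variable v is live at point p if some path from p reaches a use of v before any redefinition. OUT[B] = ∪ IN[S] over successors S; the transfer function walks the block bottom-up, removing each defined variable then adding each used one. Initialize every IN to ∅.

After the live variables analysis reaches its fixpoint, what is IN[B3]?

Converged values:
  B0: | IN={a, d} | OUT={a, d, f}
  B1: | IN={d, f} | OUT={d, f}
  B2: | IN={d, f} | OUT={d, e, f}
  B3: | IN={d, e, f} | OUT={a, d}
  B4: | IN={a, d} | OUT={}

Merge at B3: OUT[B3] = IN[B0] ⊔ IN[B4] = {a, d}
Applying B3's transfer function to that OUT value gives IN[B3] (row B3 above).

Answer: {d, e, f}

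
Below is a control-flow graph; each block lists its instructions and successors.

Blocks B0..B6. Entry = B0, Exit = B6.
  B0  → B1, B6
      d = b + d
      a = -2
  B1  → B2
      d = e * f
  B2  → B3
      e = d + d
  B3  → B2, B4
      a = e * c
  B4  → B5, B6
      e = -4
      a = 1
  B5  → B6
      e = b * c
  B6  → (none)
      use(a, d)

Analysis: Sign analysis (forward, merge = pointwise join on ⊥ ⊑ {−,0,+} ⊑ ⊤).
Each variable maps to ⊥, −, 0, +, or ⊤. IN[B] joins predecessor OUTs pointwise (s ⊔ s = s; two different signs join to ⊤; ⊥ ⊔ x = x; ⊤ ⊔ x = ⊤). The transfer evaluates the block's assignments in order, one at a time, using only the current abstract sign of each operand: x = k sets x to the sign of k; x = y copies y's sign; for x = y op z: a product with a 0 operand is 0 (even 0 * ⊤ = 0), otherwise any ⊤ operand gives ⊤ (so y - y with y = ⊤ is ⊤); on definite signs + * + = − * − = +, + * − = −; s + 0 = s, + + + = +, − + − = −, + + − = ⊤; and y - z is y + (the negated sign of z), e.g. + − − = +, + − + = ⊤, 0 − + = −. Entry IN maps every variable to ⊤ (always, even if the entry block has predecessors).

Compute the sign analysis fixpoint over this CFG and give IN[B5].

Answer: {a: +, b: ⊤, c: ⊤, d: ⊤, e: -, f: ⊤}

Derivation:
Per-block solution:
  B0: | IN=(all ⊤) | OUT={a:-; rest ⊤}
  B1: | IN={a:-; rest ⊤} | OUT={a:-; rest ⊤}
  B2: | IN=(all ⊤) | OUT=(all ⊤)
  B3: | IN=(all ⊤) | OUT=(all ⊤)
  B4: | IN=(all ⊤) | OUT={a:+, e:-; rest ⊤}
  B5: | IN={a:+, e:-; rest ⊤} | OUT={a:+; rest ⊤}
  B6: | IN=(all ⊤) | OUT=(all ⊤)

Merge at B5: IN[B5] = OUT[B4] = {a: +, b: ⊤, c: ⊤, d: ⊤, e: -, f: ⊤}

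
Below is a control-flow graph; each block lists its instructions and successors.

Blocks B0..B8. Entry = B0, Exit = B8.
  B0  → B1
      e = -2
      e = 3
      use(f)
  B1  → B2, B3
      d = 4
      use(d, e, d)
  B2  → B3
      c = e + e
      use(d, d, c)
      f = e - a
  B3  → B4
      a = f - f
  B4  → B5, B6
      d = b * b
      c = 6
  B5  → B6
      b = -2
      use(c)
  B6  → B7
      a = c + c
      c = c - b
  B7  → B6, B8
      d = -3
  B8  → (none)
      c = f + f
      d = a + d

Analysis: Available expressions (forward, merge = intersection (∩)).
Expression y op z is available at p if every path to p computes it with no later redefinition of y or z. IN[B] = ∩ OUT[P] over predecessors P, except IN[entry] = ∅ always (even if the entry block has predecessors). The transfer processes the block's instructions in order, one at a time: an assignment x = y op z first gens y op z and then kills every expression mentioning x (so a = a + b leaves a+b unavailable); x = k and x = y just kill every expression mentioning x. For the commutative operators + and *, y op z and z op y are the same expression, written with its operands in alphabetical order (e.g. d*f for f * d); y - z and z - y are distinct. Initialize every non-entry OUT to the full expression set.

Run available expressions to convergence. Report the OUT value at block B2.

Answer: {e+e, e-a}

Derivation:
Fixpoint table:
  B0:  IN={}  OUT={}
  B1:  IN={}  OUT={}
  B2:  IN={}  OUT={e+e, e-a}
  B3:  IN={}  OUT={f-f}
  B4:  IN={f-f}  OUT={b*b, f-f}
  B5:  IN={b*b, f-f}  OUT={f-f}
  B6:  IN={f-f}  OUT={f-f}
  B7:  IN={f-f}  OUT={f-f}
  B8:  IN={f-f}  OUT={f+f, f-f}

Merge at B2: IN[B2] = OUT[B1] = {}
Applying B2's transfer function to that IN value gives OUT[B2] (row B2 above).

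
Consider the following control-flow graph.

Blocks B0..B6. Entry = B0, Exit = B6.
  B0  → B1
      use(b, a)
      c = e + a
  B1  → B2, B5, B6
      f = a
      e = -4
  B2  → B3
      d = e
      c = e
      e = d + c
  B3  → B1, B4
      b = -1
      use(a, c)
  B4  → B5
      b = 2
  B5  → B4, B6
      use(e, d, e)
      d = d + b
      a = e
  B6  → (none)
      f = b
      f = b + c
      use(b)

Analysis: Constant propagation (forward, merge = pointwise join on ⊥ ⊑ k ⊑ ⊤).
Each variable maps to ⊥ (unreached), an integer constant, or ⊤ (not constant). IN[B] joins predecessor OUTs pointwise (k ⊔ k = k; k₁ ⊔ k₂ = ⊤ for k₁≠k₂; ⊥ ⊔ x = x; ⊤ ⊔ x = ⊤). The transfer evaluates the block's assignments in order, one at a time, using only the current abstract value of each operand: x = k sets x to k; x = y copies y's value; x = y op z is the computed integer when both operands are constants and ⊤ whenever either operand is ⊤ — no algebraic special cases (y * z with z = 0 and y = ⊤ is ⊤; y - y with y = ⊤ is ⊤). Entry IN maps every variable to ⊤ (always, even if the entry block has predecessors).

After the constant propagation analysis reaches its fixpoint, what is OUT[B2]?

Fixpoint table:
  B0: | IN=(all ⊤) | OUT=(all ⊤)
  B1: | IN=(all ⊤) | OUT={e:-4; rest ⊤}
  B2: | IN={e:-4; rest ⊤} | OUT={c:-4, d:-4, e:-8; rest ⊤}
  B3: | IN={c:-4, d:-4, e:-8; rest ⊤} | OUT={b:-1, c:-4, d:-4, e:-8; rest ⊤}
  B4: | IN=(all ⊤) | OUT={b:2; rest ⊤}
  B5: | IN=(all ⊤) | OUT=(all ⊤)
  B6: | IN=(all ⊤) | OUT=(all ⊤)

Merge at B2: IN[B2] = OUT[B1] = {a: ⊤, b: ⊤, c: ⊤, d: ⊤, e: -4, f: ⊤}
Applying B2's transfer function to that IN value gives OUT[B2] (row B2 above).

Answer: {a: ⊤, b: ⊤, c: -4, d: -4, e: -8, f: ⊤}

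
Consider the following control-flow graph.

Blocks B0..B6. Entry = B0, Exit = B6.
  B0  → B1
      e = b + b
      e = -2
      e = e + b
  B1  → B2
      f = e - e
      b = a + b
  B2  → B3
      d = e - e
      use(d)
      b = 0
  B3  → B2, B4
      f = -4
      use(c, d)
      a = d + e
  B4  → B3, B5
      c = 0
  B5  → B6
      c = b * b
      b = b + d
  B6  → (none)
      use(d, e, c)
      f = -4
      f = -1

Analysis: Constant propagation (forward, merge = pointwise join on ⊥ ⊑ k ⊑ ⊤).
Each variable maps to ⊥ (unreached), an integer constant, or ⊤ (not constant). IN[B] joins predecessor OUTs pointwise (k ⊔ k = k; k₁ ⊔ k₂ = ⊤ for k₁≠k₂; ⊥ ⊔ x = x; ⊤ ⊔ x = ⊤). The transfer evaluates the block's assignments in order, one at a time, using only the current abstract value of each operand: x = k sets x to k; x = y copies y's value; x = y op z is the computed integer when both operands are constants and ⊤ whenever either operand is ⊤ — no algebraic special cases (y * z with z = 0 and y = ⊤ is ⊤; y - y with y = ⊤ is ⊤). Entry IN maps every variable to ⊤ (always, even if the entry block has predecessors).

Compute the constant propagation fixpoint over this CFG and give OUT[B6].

Answer: {a: ⊤, b: ⊤, c: 0, d: ⊤, e: ⊤, f: -1}

Working:
Fixpoint table:
  B0:  IN=(all ⊤)  OUT=(all ⊤)
  B1:  IN=(all ⊤)  OUT=(all ⊤)
  B2:  IN=(all ⊤)  OUT={b:0; rest ⊤}
  B3:  IN={b:0; rest ⊤}  OUT={b:0, f:-4; rest ⊤}
  B4:  IN={b:0, f:-4; rest ⊤}  OUT={b:0, c:0, f:-4; rest ⊤}
  B5:  IN={b:0, c:0, f:-4; rest ⊤}  OUT={c:0, f:-4; rest ⊤}
  B6:  IN={c:0, f:-4; rest ⊤}  OUT={c:0, f:-1; rest ⊤}

Merge at B6: IN[B6] = OUT[B5] = {a: ⊤, b: ⊤, c: 0, d: ⊤, e: ⊤, f: -4}
Applying B6's transfer function to that IN value gives OUT[B6] (row B6 above).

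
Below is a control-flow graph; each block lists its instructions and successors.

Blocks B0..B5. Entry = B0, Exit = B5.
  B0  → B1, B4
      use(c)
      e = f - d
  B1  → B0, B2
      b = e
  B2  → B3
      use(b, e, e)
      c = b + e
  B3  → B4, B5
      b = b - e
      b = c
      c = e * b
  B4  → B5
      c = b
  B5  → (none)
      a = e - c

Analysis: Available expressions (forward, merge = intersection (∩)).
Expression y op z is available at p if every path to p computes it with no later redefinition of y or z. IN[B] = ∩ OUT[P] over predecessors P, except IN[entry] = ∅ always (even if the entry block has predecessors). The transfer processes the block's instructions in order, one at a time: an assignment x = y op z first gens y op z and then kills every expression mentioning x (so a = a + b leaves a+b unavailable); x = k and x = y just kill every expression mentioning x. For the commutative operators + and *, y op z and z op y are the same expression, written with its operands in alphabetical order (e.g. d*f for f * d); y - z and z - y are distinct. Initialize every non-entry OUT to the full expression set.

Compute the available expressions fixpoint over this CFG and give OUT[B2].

Answer: {b+e, f-d}

Derivation:
Per-block solution:
  B0:  IN={}  OUT={f-d}
  B1:  IN={f-d}  OUT={f-d}
  B2:  IN={f-d}  OUT={b+e, f-d}
  B3:  IN={b+e, f-d}  OUT={b*e, f-d}
  B4:  IN={f-d}  OUT={f-d}
  B5:  IN={f-d}  OUT={e-c, f-d}

Merge at B2: IN[B2] = OUT[B1] = {f-d}
Applying B2's transfer function to that IN value gives OUT[B2] (row B2 above).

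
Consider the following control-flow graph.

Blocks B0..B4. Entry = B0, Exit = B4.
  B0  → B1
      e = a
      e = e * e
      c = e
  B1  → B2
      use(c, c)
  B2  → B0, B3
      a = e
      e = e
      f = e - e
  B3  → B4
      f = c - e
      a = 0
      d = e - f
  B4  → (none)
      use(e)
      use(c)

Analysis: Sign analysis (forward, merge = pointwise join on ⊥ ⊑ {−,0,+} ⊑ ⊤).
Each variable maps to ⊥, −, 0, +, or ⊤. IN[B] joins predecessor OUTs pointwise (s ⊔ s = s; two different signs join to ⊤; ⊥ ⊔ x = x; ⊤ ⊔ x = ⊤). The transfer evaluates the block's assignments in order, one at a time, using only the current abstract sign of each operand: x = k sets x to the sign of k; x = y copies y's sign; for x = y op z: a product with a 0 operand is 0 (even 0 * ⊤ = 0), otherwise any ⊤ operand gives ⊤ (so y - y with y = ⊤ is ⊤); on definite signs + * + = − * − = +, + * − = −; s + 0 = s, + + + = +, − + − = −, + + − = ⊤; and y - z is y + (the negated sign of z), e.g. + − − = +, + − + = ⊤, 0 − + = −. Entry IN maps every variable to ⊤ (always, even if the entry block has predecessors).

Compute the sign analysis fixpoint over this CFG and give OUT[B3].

Fixpoint table:
  B0: | IN=(all ⊤) | OUT=(all ⊤)
  B1: | IN=(all ⊤) | OUT=(all ⊤)
  B2: | IN=(all ⊤) | OUT=(all ⊤)
  B3: | IN=(all ⊤) | OUT={a:0; rest ⊤}
  B4: | IN={a:0; rest ⊤} | OUT={a:0; rest ⊤}

Merge at B3: IN[B3] = OUT[B2] = {a: ⊤, b: ⊤, c: ⊤, d: ⊤, e: ⊤, f: ⊤}
Applying B3's transfer function to that IN value gives OUT[B3] (row B3 above).

Answer: {a: 0, b: ⊤, c: ⊤, d: ⊤, e: ⊤, f: ⊤}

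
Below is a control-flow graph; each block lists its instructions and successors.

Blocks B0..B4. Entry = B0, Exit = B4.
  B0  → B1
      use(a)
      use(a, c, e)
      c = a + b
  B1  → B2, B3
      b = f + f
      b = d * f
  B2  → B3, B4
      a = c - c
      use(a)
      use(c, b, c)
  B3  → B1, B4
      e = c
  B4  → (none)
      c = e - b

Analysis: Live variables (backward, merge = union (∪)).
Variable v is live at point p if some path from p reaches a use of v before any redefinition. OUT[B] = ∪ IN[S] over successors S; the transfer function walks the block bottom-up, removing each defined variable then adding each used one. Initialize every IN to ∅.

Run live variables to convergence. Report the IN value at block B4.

Answer: {b, e}

Working:
Fixpoint table:
  B0: | IN={a, b, c, d, e, f} | OUT={c, d, e, f}
  B1: | IN={c, d, e, f} | OUT={b, c, d, e, f}
  B2: | IN={b, c, d, e, f} | OUT={b, c, d, e, f}
  B3: | IN={b, c, d, f} | OUT={b, c, d, e, f}
  B4: | IN={b, e} | OUT={}

B4 is the boundary node: OUT[B4] = {}
Applying B4's transfer function to that OUT value gives IN[B4] (row B4 above).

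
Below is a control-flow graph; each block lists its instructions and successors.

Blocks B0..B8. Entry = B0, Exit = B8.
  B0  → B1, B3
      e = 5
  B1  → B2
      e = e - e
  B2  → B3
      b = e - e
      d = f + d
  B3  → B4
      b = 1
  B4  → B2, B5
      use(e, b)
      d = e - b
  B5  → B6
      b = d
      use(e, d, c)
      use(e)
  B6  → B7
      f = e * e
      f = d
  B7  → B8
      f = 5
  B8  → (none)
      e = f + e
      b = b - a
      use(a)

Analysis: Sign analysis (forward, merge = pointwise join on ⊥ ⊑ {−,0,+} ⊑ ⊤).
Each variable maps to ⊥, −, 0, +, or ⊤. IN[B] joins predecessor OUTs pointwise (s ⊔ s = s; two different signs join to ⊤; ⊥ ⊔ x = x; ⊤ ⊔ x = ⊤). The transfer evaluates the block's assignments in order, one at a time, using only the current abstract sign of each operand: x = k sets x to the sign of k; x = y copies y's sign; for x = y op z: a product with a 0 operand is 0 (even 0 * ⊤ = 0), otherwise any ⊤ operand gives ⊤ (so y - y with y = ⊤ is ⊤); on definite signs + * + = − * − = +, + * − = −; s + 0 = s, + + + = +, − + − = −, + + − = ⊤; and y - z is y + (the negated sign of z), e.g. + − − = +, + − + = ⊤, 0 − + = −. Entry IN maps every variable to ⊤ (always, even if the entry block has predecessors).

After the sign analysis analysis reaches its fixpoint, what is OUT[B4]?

Answer: {a: ⊤, b: +, c: ⊤, d: ⊤, e: ⊤, f: ⊤}

Trace:
Per-block solution:
  B0: | IN=(all ⊤) | OUT={e:+; rest ⊤}
  B1: | IN={e:+; rest ⊤} | OUT=(all ⊤)
  B2: | IN=(all ⊤) | OUT=(all ⊤)
  B3: | IN=(all ⊤) | OUT={b:+; rest ⊤}
  B4: | IN={b:+; rest ⊤} | OUT={b:+; rest ⊤}
  B5: | IN={b:+; rest ⊤} | OUT=(all ⊤)
  B6: | IN=(all ⊤) | OUT=(all ⊤)
  B7: | IN=(all ⊤) | OUT={f:+; rest ⊤}
  B8: | IN={f:+; rest ⊤} | OUT={f:+; rest ⊤}

Merge at B4: IN[B4] = OUT[B3] = {a: ⊤, b: +, c: ⊤, d: ⊤, e: ⊤, f: ⊤}
Applying B4's transfer function to that IN value gives OUT[B4] (row B4 above).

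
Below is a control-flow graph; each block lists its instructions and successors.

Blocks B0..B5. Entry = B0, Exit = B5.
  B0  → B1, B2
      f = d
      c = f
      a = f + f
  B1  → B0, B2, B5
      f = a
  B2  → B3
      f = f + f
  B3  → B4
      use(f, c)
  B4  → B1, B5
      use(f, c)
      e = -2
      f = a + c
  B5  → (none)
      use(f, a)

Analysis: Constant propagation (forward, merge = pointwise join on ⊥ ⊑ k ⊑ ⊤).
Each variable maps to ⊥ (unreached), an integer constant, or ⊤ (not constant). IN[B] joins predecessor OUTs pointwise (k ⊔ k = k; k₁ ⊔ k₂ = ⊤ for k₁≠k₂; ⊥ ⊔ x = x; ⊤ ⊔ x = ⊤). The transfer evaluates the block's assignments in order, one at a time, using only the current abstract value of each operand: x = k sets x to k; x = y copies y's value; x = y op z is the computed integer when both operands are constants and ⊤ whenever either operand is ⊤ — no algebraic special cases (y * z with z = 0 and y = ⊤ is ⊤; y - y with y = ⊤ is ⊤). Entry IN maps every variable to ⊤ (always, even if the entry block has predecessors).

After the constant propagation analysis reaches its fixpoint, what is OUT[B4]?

Fixpoint table:
  B0:   IN=(all ⊤)   OUT=(all ⊤)
  B1:   IN=(all ⊤)   OUT=(all ⊤)
  B2:   IN=(all ⊤)   OUT=(all ⊤)
  B3:   IN=(all ⊤)   OUT=(all ⊤)
  B4:   IN=(all ⊤)   OUT={e:-2; rest ⊤}
  B5:   IN=(all ⊤)   OUT=(all ⊤)

Merge at B4: IN[B4] = OUT[B3] = {a: ⊤, b: ⊤, c: ⊤, d: ⊤, e: ⊤, f: ⊤}
Applying B4's transfer function to that IN value gives OUT[B4] (row B4 above).

Answer: {a: ⊤, b: ⊤, c: ⊤, d: ⊤, e: -2, f: ⊤}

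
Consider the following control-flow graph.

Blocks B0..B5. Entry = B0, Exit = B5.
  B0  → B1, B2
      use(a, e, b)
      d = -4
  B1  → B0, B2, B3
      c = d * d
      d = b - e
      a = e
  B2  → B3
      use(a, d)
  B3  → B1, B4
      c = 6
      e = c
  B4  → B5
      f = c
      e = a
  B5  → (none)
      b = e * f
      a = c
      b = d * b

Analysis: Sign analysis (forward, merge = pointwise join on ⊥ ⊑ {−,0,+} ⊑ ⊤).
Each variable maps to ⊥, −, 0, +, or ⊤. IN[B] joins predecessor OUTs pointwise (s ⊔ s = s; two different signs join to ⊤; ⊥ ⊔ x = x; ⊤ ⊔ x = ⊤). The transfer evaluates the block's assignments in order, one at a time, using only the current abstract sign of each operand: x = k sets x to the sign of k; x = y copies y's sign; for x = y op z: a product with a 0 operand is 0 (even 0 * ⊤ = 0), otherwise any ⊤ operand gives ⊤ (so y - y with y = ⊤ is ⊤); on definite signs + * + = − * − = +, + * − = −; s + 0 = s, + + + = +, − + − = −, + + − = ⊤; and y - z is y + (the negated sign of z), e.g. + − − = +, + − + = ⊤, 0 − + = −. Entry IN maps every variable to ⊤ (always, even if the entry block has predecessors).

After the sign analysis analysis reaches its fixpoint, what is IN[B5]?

Answer: {a: ⊤, b: ⊤, c: +, d: ⊤, e: ⊤, f: +}

Working:
Converged values:
  B0: | IN=(all ⊤) | OUT={d:-; rest ⊤}
  B1: | IN=(all ⊤) | OUT=(all ⊤)
  B2: | IN=(all ⊤) | OUT=(all ⊤)
  B3: | IN=(all ⊤) | OUT={c:+, e:+; rest ⊤}
  B4: | IN={c:+, e:+; rest ⊤} | OUT={c:+, f:+; rest ⊤}
  B5: | IN={c:+, f:+; rest ⊤} | OUT={a:+, c:+, f:+; rest ⊤}

Merge at B5: IN[B5] = OUT[B4] = {a: ⊤, b: ⊤, c: +, d: ⊤, e: ⊤, f: +}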